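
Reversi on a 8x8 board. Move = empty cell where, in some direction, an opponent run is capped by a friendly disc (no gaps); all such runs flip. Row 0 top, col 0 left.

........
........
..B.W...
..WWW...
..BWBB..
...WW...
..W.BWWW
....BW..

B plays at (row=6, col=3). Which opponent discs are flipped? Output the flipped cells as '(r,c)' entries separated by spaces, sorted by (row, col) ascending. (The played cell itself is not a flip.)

Dir NW: first cell '.' (not opp) -> no flip
Dir N: opp run (5,3) (4,3) (3,3), next='.' -> no flip
Dir NE: opp run (5,4) capped by B -> flip
Dir W: opp run (6,2), next='.' -> no flip
Dir E: first cell 'B' (not opp) -> no flip
Dir SW: first cell '.' (not opp) -> no flip
Dir S: first cell '.' (not opp) -> no flip
Dir SE: first cell 'B' (not opp) -> no flip

Answer: (5,4)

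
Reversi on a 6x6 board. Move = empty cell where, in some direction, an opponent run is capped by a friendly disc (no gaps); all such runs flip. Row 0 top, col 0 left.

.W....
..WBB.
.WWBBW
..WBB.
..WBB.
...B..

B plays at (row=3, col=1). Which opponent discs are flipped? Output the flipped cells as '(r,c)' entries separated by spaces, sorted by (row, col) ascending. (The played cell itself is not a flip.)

Dir NW: first cell '.' (not opp) -> no flip
Dir N: opp run (2,1), next='.' -> no flip
Dir NE: opp run (2,2) capped by B -> flip
Dir W: first cell '.' (not opp) -> no flip
Dir E: opp run (3,2) capped by B -> flip
Dir SW: first cell '.' (not opp) -> no flip
Dir S: first cell '.' (not opp) -> no flip
Dir SE: opp run (4,2) capped by B -> flip

Answer: (2,2) (3,2) (4,2)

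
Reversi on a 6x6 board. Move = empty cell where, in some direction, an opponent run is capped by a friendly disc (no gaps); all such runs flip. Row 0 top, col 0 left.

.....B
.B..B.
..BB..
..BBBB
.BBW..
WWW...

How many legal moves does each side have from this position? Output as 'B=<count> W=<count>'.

-- B to move --
(4,0): no bracket -> illegal
(4,4): flips 1 -> legal
(5,3): flips 1 -> legal
(5,4): flips 1 -> legal
B mobility = 3
-- W to move --
(0,0): no bracket -> illegal
(0,1): no bracket -> illegal
(0,2): no bracket -> illegal
(0,3): no bracket -> illegal
(0,4): no bracket -> illegal
(1,0): no bracket -> illegal
(1,2): flips 3 -> legal
(1,3): flips 2 -> legal
(1,5): no bracket -> illegal
(2,0): no bracket -> illegal
(2,1): flips 1 -> legal
(2,4): flips 2 -> legal
(2,5): flips 1 -> legal
(3,0): flips 1 -> legal
(3,1): flips 1 -> legal
(4,0): flips 2 -> legal
(4,4): no bracket -> illegal
(4,5): no bracket -> illegal
(5,3): no bracket -> illegal
W mobility = 8

Answer: B=3 W=8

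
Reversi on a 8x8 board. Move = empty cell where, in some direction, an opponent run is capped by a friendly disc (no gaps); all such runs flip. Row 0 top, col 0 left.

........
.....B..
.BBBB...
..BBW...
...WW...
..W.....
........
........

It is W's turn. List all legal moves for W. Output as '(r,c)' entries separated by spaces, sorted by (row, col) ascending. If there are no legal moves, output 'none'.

(0,4): no bracket -> illegal
(0,5): no bracket -> illegal
(0,6): no bracket -> illegal
(1,0): flips 2 -> legal
(1,1): flips 2 -> legal
(1,2): flips 1 -> legal
(1,3): flips 2 -> legal
(1,4): flips 1 -> legal
(1,6): no bracket -> illegal
(2,0): no bracket -> illegal
(2,5): no bracket -> illegal
(2,6): no bracket -> illegal
(3,0): no bracket -> illegal
(3,1): flips 2 -> legal
(3,5): no bracket -> illegal
(4,1): no bracket -> illegal
(4,2): no bracket -> illegal

Answer: (1,0) (1,1) (1,2) (1,3) (1,4) (3,1)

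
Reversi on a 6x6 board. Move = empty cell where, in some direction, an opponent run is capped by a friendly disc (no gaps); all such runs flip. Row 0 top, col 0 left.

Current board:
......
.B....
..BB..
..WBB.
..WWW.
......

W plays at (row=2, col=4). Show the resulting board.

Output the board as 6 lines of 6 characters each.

Place W at (2,4); scan 8 dirs for brackets.
Dir NW: first cell '.' (not opp) -> no flip
Dir N: first cell '.' (not opp) -> no flip
Dir NE: first cell '.' (not opp) -> no flip
Dir W: opp run (2,3) (2,2), next='.' -> no flip
Dir E: first cell '.' (not opp) -> no flip
Dir SW: opp run (3,3) capped by W -> flip
Dir S: opp run (3,4) capped by W -> flip
Dir SE: first cell '.' (not opp) -> no flip
All flips: (3,3) (3,4)

Answer: ......
.B....
..BBW.
..WWW.
..WWW.
......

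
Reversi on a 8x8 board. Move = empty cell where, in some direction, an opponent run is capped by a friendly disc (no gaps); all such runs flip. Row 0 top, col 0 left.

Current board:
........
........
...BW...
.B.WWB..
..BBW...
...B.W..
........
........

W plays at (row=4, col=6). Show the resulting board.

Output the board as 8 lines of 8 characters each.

Place W at (4,6); scan 8 dirs for brackets.
Dir NW: opp run (3,5) capped by W -> flip
Dir N: first cell '.' (not opp) -> no flip
Dir NE: first cell '.' (not opp) -> no flip
Dir W: first cell '.' (not opp) -> no flip
Dir E: first cell '.' (not opp) -> no flip
Dir SW: first cell 'W' (not opp) -> no flip
Dir S: first cell '.' (not opp) -> no flip
Dir SE: first cell '.' (not opp) -> no flip
All flips: (3,5)

Answer: ........
........
...BW...
.B.WWW..
..BBW.W.
...B.W..
........
........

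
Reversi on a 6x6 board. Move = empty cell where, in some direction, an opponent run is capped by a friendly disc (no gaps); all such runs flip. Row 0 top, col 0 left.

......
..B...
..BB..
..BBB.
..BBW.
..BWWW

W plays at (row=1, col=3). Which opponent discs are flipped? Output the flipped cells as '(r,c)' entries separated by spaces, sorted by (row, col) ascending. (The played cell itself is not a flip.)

Dir NW: first cell '.' (not opp) -> no flip
Dir N: first cell '.' (not opp) -> no flip
Dir NE: first cell '.' (not opp) -> no flip
Dir W: opp run (1,2), next='.' -> no flip
Dir E: first cell '.' (not opp) -> no flip
Dir SW: opp run (2,2), next='.' -> no flip
Dir S: opp run (2,3) (3,3) (4,3) capped by W -> flip
Dir SE: first cell '.' (not opp) -> no flip

Answer: (2,3) (3,3) (4,3)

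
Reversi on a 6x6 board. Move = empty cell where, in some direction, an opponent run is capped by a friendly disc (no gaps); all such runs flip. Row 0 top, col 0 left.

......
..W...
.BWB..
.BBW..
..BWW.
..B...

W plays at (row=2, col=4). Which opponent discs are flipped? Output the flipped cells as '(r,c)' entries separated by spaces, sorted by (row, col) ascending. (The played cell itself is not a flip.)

Dir NW: first cell '.' (not opp) -> no flip
Dir N: first cell '.' (not opp) -> no flip
Dir NE: first cell '.' (not opp) -> no flip
Dir W: opp run (2,3) capped by W -> flip
Dir E: first cell '.' (not opp) -> no flip
Dir SW: first cell 'W' (not opp) -> no flip
Dir S: first cell '.' (not opp) -> no flip
Dir SE: first cell '.' (not opp) -> no flip

Answer: (2,3)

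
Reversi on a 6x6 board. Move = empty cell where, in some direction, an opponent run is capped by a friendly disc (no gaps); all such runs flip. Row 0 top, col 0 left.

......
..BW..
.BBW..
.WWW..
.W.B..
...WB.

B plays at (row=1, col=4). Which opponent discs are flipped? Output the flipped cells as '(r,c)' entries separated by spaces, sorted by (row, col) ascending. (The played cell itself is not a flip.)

Dir NW: first cell '.' (not opp) -> no flip
Dir N: first cell '.' (not opp) -> no flip
Dir NE: first cell '.' (not opp) -> no flip
Dir W: opp run (1,3) capped by B -> flip
Dir E: first cell '.' (not opp) -> no flip
Dir SW: opp run (2,3) (3,2) (4,1), next='.' -> no flip
Dir S: first cell '.' (not opp) -> no flip
Dir SE: first cell '.' (not opp) -> no flip

Answer: (1,3)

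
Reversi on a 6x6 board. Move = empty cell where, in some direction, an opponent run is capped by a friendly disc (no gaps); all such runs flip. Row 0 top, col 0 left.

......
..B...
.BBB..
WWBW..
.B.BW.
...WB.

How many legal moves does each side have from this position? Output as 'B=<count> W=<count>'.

-- B to move --
(2,0): no bracket -> illegal
(2,4): no bracket -> illegal
(3,4): flips 2 -> legal
(3,5): no bracket -> illegal
(4,0): flips 1 -> legal
(4,2): no bracket -> illegal
(4,5): flips 1 -> legal
(5,2): flips 1 -> legal
(5,5): flips 2 -> legal
B mobility = 5
-- W to move --
(0,1): no bracket -> illegal
(0,2): no bracket -> illegal
(0,3): flips 2 -> legal
(1,0): no bracket -> illegal
(1,1): flips 2 -> legal
(1,3): flips 2 -> legal
(1,4): no bracket -> illegal
(2,0): no bracket -> illegal
(2,4): no bracket -> illegal
(3,4): no bracket -> illegal
(4,0): no bracket -> illegal
(4,2): flips 1 -> legal
(4,5): no bracket -> illegal
(5,0): no bracket -> illegal
(5,1): flips 1 -> legal
(5,2): flips 1 -> legal
(5,5): flips 1 -> legal
W mobility = 7

Answer: B=5 W=7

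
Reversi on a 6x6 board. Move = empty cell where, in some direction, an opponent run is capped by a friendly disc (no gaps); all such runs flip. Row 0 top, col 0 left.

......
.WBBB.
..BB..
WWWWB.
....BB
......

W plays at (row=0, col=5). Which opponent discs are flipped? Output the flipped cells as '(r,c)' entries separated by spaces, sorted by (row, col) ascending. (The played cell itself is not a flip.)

Dir NW: edge -> no flip
Dir N: edge -> no flip
Dir NE: edge -> no flip
Dir W: first cell '.' (not opp) -> no flip
Dir E: edge -> no flip
Dir SW: opp run (1,4) (2,3) capped by W -> flip
Dir S: first cell '.' (not opp) -> no flip
Dir SE: edge -> no flip

Answer: (1,4) (2,3)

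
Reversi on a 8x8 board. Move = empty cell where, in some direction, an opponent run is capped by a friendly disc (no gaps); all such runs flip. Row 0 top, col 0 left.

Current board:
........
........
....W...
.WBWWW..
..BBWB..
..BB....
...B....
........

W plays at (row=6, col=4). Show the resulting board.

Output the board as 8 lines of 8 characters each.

Place W at (6,4); scan 8 dirs for brackets.
Dir NW: opp run (5,3) (4,2) capped by W -> flip
Dir N: first cell '.' (not opp) -> no flip
Dir NE: first cell '.' (not opp) -> no flip
Dir W: opp run (6,3), next='.' -> no flip
Dir E: first cell '.' (not opp) -> no flip
Dir SW: first cell '.' (not opp) -> no flip
Dir S: first cell '.' (not opp) -> no flip
Dir SE: first cell '.' (not opp) -> no flip
All flips: (4,2) (5,3)

Answer: ........
........
....W...
.WBWWW..
..WBWB..
..BW....
...BW...
........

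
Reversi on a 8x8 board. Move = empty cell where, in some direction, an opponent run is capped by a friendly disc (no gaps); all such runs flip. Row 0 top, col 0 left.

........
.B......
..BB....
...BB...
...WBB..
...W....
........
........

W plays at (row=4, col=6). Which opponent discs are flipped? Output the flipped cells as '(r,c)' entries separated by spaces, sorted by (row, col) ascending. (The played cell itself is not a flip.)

Answer: (4,4) (4,5)

Derivation:
Dir NW: first cell '.' (not opp) -> no flip
Dir N: first cell '.' (not opp) -> no flip
Dir NE: first cell '.' (not opp) -> no flip
Dir W: opp run (4,5) (4,4) capped by W -> flip
Dir E: first cell '.' (not opp) -> no flip
Dir SW: first cell '.' (not opp) -> no flip
Dir S: first cell '.' (not opp) -> no flip
Dir SE: first cell '.' (not opp) -> no flip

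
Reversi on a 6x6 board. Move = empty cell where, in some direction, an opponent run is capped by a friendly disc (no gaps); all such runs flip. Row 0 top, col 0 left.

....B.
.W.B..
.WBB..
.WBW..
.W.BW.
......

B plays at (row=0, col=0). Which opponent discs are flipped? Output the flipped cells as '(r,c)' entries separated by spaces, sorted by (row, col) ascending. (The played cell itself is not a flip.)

Dir NW: edge -> no flip
Dir N: edge -> no flip
Dir NE: edge -> no flip
Dir W: edge -> no flip
Dir E: first cell '.' (not opp) -> no flip
Dir SW: edge -> no flip
Dir S: first cell '.' (not opp) -> no flip
Dir SE: opp run (1,1) capped by B -> flip

Answer: (1,1)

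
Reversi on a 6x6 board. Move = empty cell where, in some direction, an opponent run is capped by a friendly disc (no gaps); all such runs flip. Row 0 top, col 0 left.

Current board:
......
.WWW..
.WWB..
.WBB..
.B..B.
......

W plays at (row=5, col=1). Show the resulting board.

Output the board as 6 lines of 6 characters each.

Place W at (5,1); scan 8 dirs for brackets.
Dir NW: first cell '.' (not opp) -> no flip
Dir N: opp run (4,1) capped by W -> flip
Dir NE: first cell '.' (not opp) -> no flip
Dir W: first cell '.' (not opp) -> no flip
Dir E: first cell '.' (not opp) -> no flip
Dir SW: edge -> no flip
Dir S: edge -> no flip
Dir SE: edge -> no flip
All flips: (4,1)

Answer: ......
.WWW..
.WWB..
.WBB..
.W..B.
.W....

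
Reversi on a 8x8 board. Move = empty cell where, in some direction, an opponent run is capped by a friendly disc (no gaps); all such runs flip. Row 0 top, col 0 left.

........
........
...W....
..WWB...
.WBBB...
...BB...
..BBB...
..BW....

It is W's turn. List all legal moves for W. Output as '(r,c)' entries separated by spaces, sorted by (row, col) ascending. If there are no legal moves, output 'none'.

Answer: (3,5) (4,5) (5,1) (5,2) (5,5) (6,5) (7,1)

Derivation:
(2,4): no bracket -> illegal
(2,5): no bracket -> illegal
(3,1): no bracket -> illegal
(3,5): flips 1 -> legal
(4,5): flips 4 -> legal
(5,1): flips 2 -> legal
(5,2): flips 1 -> legal
(5,5): flips 2 -> legal
(6,1): no bracket -> illegal
(6,5): flips 2 -> legal
(7,1): flips 1 -> legal
(7,4): no bracket -> illegal
(7,5): no bracket -> illegal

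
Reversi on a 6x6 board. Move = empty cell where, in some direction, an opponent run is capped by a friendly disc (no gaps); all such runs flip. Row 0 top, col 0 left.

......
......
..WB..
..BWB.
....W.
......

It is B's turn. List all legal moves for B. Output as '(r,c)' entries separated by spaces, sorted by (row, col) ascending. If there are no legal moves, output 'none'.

(1,1): no bracket -> illegal
(1,2): flips 1 -> legal
(1,3): no bracket -> illegal
(2,1): flips 1 -> legal
(2,4): no bracket -> illegal
(3,1): no bracket -> illegal
(3,5): no bracket -> illegal
(4,2): no bracket -> illegal
(4,3): flips 1 -> legal
(4,5): no bracket -> illegal
(5,3): no bracket -> illegal
(5,4): flips 1 -> legal
(5,5): no bracket -> illegal

Answer: (1,2) (2,1) (4,3) (5,4)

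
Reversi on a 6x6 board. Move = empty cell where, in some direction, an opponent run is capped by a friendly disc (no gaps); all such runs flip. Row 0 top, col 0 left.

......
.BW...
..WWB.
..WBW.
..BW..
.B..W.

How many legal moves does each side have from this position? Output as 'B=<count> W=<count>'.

-- B to move --
(0,1): no bracket -> illegal
(0,2): flips 3 -> legal
(0,3): no bracket -> illegal
(1,3): flips 2 -> legal
(1,4): no bracket -> illegal
(2,1): flips 2 -> legal
(2,5): no bracket -> illegal
(3,1): flips 1 -> legal
(3,5): flips 1 -> legal
(4,1): no bracket -> illegal
(4,4): flips 2 -> legal
(4,5): no bracket -> illegal
(5,2): no bracket -> illegal
(5,3): flips 1 -> legal
(5,5): no bracket -> illegal
B mobility = 7
-- W to move --
(0,0): flips 1 -> legal
(0,1): no bracket -> illegal
(0,2): no bracket -> illegal
(1,0): flips 1 -> legal
(1,3): no bracket -> illegal
(1,4): flips 1 -> legal
(1,5): no bracket -> illegal
(2,0): no bracket -> illegal
(2,1): no bracket -> illegal
(2,5): flips 1 -> legal
(3,1): no bracket -> illegal
(3,5): no bracket -> illegal
(4,0): no bracket -> illegal
(4,1): flips 1 -> legal
(4,4): flips 1 -> legal
(5,0): no bracket -> illegal
(5,2): flips 1 -> legal
(5,3): no bracket -> illegal
W mobility = 7

Answer: B=7 W=7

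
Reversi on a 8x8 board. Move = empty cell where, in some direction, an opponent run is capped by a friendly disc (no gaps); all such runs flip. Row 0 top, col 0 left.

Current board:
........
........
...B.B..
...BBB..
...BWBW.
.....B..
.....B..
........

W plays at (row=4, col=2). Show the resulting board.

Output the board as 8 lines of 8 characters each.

Answer: ........
........
...B.B..
...BBB..
..WWWBW.
.....B..
.....B..
........

Derivation:
Place W at (4,2); scan 8 dirs for brackets.
Dir NW: first cell '.' (not opp) -> no flip
Dir N: first cell '.' (not opp) -> no flip
Dir NE: opp run (3,3), next='.' -> no flip
Dir W: first cell '.' (not opp) -> no flip
Dir E: opp run (4,3) capped by W -> flip
Dir SW: first cell '.' (not opp) -> no flip
Dir S: first cell '.' (not opp) -> no flip
Dir SE: first cell '.' (not opp) -> no flip
All flips: (4,3)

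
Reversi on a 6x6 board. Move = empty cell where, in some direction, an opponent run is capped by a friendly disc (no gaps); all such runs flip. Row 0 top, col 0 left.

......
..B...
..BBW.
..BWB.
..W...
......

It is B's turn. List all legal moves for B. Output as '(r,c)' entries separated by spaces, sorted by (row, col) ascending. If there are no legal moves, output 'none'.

Answer: (1,4) (2,5) (4,3) (4,4) (5,2)

Derivation:
(1,3): no bracket -> illegal
(1,4): flips 1 -> legal
(1,5): no bracket -> illegal
(2,5): flips 1 -> legal
(3,1): no bracket -> illegal
(3,5): no bracket -> illegal
(4,1): no bracket -> illegal
(4,3): flips 1 -> legal
(4,4): flips 1 -> legal
(5,1): no bracket -> illegal
(5,2): flips 1 -> legal
(5,3): no bracket -> illegal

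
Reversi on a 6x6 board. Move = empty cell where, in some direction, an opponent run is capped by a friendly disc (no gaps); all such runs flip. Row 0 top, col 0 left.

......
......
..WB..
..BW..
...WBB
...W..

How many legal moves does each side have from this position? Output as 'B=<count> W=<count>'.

-- B to move --
(1,1): flips 2 -> legal
(1,2): flips 1 -> legal
(1,3): no bracket -> illegal
(2,1): flips 1 -> legal
(2,4): no bracket -> illegal
(3,1): no bracket -> illegal
(3,4): flips 1 -> legal
(4,2): flips 1 -> legal
(5,2): no bracket -> illegal
(5,4): flips 1 -> legal
B mobility = 6
-- W to move --
(1,2): no bracket -> illegal
(1,3): flips 1 -> legal
(1,4): no bracket -> illegal
(2,1): flips 1 -> legal
(2,4): flips 1 -> legal
(3,1): flips 1 -> legal
(3,4): no bracket -> illegal
(3,5): flips 1 -> legal
(4,1): no bracket -> illegal
(4,2): flips 1 -> legal
(5,4): no bracket -> illegal
(5,5): flips 1 -> legal
W mobility = 7

Answer: B=6 W=7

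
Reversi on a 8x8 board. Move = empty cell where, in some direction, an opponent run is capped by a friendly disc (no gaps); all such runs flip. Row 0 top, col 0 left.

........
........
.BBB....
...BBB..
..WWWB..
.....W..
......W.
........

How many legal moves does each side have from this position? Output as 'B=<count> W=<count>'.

-- B to move --
(3,1): no bracket -> illegal
(3,2): no bracket -> illegal
(4,1): flips 3 -> legal
(4,6): no bracket -> illegal
(5,1): flips 1 -> legal
(5,2): flips 1 -> legal
(5,3): flips 2 -> legal
(5,4): flips 1 -> legal
(5,6): no bracket -> illegal
(5,7): no bracket -> illegal
(6,4): no bracket -> illegal
(6,5): flips 1 -> legal
(6,7): no bracket -> illegal
(7,5): no bracket -> illegal
(7,6): no bracket -> illegal
(7,7): flips 3 -> legal
B mobility = 7
-- W to move --
(1,0): no bracket -> illegal
(1,1): flips 2 -> legal
(1,2): no bracket -> illegal
(1,3): flips 2 -> legal
(1,4): no bracket -> illegal
(2,0): no bracket -> illegal
(2,4): flips 2 -> legal
(2,5): flips 3 -> legal
(2,6): flips 1 -> legal
(3,0): no bracket -> illegal
(3,1): no bracket -> illegal
(3,2): no bracket -> illegal
(3,6): no bracket -> illegal
(4,6): flips 1 -> legal
(5,4): no bracket -> illegal
(5,6): no bracket -> illegal
W mobility = 6

Answer: B=7 W=6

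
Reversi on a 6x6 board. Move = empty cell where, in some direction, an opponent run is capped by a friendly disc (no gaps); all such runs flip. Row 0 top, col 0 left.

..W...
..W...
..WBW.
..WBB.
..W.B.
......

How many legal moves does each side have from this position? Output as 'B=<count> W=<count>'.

-- B to move --
(0,1): flips 1 -> legal
(0,3): no bracket -> illegal
(1,1): flips 1 -> legal
(1,3): no bracket -> illegal
(1,4): flips 1 -> legal
(1,5): flips 1 -> legal
(2,1): flips 1 -> legal
(2,5): flips 1 -> legal
(3,1): flips 1 -> legal
(3,5): no bracket -> illegal
(4,1): flips 1 -> legal
(4,3): no bracket -> illegal
(5,1): flips 1 -> legal
(5,2): no bracket -> illegal
(5,3): no bracket -> illegal
B mobility = 9
-- W to move --
(1,3): no bracket -> illegal
(1,4): flips 1 -> legal
(2,5): no bracket -> illegal
(3,5): flips 2 -> legal
(4,3): no bracket -> illegal
(4,5): flips 2 -> legal
(5,3): no bracket -> illegal
(5,4): flips 2 -> legal
(5,5): flips 2 -> legal
W mobility = 5

Answer: B=9 W=5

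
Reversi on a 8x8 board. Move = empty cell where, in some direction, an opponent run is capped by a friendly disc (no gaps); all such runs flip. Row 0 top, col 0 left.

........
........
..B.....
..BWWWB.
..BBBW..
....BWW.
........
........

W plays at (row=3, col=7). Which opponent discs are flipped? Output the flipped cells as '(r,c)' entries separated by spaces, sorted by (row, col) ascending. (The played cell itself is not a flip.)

Dir NW: first cell '.' (not opp) -> no flip
Dir N: first cell '.' (not opp) -> no flip
Dir NE: edge -> no flip
Dir W: opp run (3,6) capped by W -> flip
Dir E: edge -> no flip
Dir SW: first cell '.' (not opp) -> no flip
Dir S: first cell '.' (not opp) -> no flip
Dir SE: edge -> no flip

Answer: (3,6)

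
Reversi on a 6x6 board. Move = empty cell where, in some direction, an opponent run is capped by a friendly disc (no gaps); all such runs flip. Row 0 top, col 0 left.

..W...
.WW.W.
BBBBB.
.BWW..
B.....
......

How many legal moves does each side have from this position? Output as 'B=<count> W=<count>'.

Answer: B=10 W=6

Derivation:
-- B to move --
(0,0): flips 1 -> legal
(0,1): flips 2 -> legal
(0,3): flips 1 -> legal
(0,4): flips 1 -> legal
(0,5): flips 1 -> legal
(1,0): no bracket -> illegal
(1,3): no bracket -> illegal
(1,5): no bracket -> illegal
(2,5): no bracket -> illegal
(3,4): flips 2 -> legal
(4,1): flips 1 -> legal
(4,2): flips 2 -> legal
(4,3): flips 2 -> legal
(4,4): flips 1 -> legal
B mobility = 10
-- W to move --
(1,0): flips 1 -> legal
(1,3): flips 1 -> legal
(1,5): flips 1 -> legal
(2,5): no bracket -> illegal
(3,0): flips 2 -> legal
(3,4): flips 2 -> legal
(3,5): no bracket -> illegal
(4,1): flips 2 -> legal
(4,2): no bracket -> illegal
(5,0): no bracket -> illegal
(5,1): no bracket -> illegal
W mobility = 6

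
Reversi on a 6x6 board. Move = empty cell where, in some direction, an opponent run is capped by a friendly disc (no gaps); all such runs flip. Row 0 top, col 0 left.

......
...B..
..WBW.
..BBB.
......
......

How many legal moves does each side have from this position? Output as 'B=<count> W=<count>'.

Answer: B=8 W=4

Derivation:
-- B to move --
(1,1): flips 1 -> legal
(1,2): flips 1 -> legal
(1,4): flips 1 -> legal
(1,5): flips 1 -> legal
(2,1): flips 1 -> legal
(2,5): flips 1 -> legal
(3,1): flips 1 -> legal
(3,5): flips 1 -> legal
B mobility = 8
-- W to move --
(0,2): flips 1 -> legal
(0,3): no bracket -> illegal
(0,4): flips 1 -> legal
(1,2): no bracket -> illegal
(1,4): no bracket -> illegal
(2,1): no bracket -> illegal
(2,5): no bracket -> illegal
(3,1): no bracket -> illegal
(3,5): no bracket -> illegal
(4,1): no bracket -> illegal
(4,2): flips 2 -> legal
(4,3): no bracket -> illegal
(4,4): flips 2 -> legal
(4,5): no bracket -> illegal
W mobility = 4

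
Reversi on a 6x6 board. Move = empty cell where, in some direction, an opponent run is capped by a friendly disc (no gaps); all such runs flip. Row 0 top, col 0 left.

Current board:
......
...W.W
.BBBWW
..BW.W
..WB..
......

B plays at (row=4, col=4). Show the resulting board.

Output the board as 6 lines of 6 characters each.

Place B at (4,4); scan 8 dirs for brackets.
Dir NW: opp run (3,3) capped by B -> flip
Dir N: first cell '.' (not opp) -> no flip
Dir NE: opp run (3,5), next=edge -> no flip
Dir W: first cell 'B' (not opp) -> no flip
Dir E: first cell '.' (not opp) -> no flip
Dir SW: first cell '.' (not opp) -> no flip
Dir S: first cell '.' (not opp) -> no flip
Dir SE: first cell '.' (not opp) -> no flip
All flips: (3,3)

Answer: ......
...W.W
.BBBWW
..BB.W
..WBB.
......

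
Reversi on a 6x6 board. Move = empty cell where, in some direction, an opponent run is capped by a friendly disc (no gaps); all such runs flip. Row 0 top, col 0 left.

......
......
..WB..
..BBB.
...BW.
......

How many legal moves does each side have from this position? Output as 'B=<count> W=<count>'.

Answer: B=6 W=2

Derivation:
-- B to move --
(1,1): flips 1 -> legal
(1,2): flips 1 -> legal
(1,3): no bracket -> illegal
(2,1): flips 1 -> legal
(3,1): no bracket -> illegal
(3,5): no bracket -> illegal
(4,5): flips 1 -> legal
(5,3): no bracket -> illegal
(5,4): flips 1 -> legal
(5,5): flips 1 -> legal
B mobility = 6
-- W to move --
(1,2): no bracket -> illegal
(1,3): no bracket -> illegal
(1,4): no bracket -> illegal
(2,1): no bracket -> illegal
(2,4): flips 2 -> legal
(2,5): no bracket -> illegal
(3,1): no bracket -> illegal
(3,5): no bracket -> illegal
(4,1): no bracket -> illegal
(4,2): flips 2 -> legal
(4,5): no bracket -> illegal
(5,2): no bracket -> illegal
(5,3): no bracket -> illegal
(5,4): no bracket -> illegal
W mobility = 2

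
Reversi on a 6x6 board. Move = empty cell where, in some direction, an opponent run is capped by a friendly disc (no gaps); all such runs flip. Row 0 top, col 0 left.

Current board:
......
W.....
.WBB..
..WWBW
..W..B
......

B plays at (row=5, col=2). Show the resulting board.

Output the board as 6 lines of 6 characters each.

Answer: ......
W.....
.WBB..
..BWBW
..B..B
..B...

Derivation:
Place B at (5,2); scan 8 dirs for brackets.
Dir NW: first cell '.' (not opp) -> no flip
Dir N: opp run (4,2) (3,2) capped by B -> flip
Dir NE: first cell '.' (not opp) -> no flip
Dir W: first cell '.' (not opp) -> no flip
Dir E: first cell '.' (not opp) -> no flip
Dir SW: edge -> no flip
Dir S: edge -> no flip
Dir SE: edge -> no flip
All flips: (3,2) (4,2)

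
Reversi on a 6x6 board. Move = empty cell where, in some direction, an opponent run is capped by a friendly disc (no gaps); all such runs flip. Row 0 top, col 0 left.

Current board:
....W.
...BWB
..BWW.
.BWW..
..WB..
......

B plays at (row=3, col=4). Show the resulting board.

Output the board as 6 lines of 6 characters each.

Place B at (3,4); scan 8 dirs for brackets.
Dir NW: opp run (2,3), next='.' -> no flip
Dir N: opp run (2,4) (1,4) (0,4), next=edge -> no flip
Dir NE: first cell '.' (not opp) -> no flip
Dir W: opp run (3,3) (3,2) capped by B -> flip
Dir E: first cell '.' (not opp) -> no flip
Dir SW: first cell 'B' (not opp) -> no flip
Dir S: first cell '.' (not opp) -> no flip
Dir SE: first cell '.' (not opp) -> no flip
All flips: (3,2) (3,3)

Answer: ....W.
...BWB
..BWW.
.BBBB.
..WB..
......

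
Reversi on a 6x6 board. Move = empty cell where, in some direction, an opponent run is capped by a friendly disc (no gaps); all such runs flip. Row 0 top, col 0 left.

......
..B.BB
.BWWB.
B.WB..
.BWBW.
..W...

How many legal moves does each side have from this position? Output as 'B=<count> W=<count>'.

Answer: B=7 W=11

Derivation:
-- B to move --
(1,1): flips 1 -> legal
(1,3): flips 1 -> legal
(3,1): flips 1 -> legal
(3,4): flips 1 -> legal
(3,5): no bracket -> illegal
(4,5): flips 1 -> legal
(5,1): flips 1 -> legal
(5,3): no bracket -> illegal
(5,4): no bracket -> illegal
(5,5): flips 1 -> legal
B mobility = 7
-- W to move --
(0,1): flips 1 -> legal
(0,2): flips 1 -> legal
(0,3): no bracket -> illegal
(0,4): no bracket -> illegal
(0,5): flips 1 -> legal
(1,0): flips 1 -> legal
(1,1): no bracket -> illegal
(1,3): no bracket -> illegal
(2,0): flips 1 -> legal
(2,5): flips 1 -> legal
(3,1): no bracket -> illegal
(3,4): flips 2 -> legal
(3,5): no bracket -> illegal
(4,0): flips 1 -> legal
(5,0): flips 1 -> legal
(5,1): no bracket -> illegal
(5,3): flips 2 -> legal
(5,4): flips 1 -> legal
W mobility = 11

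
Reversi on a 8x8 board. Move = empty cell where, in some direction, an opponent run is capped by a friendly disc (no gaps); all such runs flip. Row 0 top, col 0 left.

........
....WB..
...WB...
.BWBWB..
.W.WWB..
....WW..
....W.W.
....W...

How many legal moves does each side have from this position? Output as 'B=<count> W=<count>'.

Answer: B=10 W=9

Derivation:
-- B to move --
(0,3): no bracket -> illegal
(0,4): flips 1 -> legal
(0,5): no bracket -> illegal
(1,2): flips 2 -> legal
(1,3): flips 2 -> legal
(2,1): no bracket -> illegal
(2,2): flips 1 -> legal
(2,5): no bracket -> illegal
(3,0): no bracket -> illegal
(4,0): no bracket -> illegal
(4,2): flips 2 -> legal
(4,6): no bracket -> illegal
(5,0): no bracket -> illegal
(5,1): flips 1 -> legal
(5,2): no bracket -> illegal
(5,3): flips 2 -> legal
(5,6): no bracket -> illegal
(5,7): no bracket -> illegal
(6,3): flips 1 -> legal
(6,5): flips 1 -> legal
(6,7): no bracket -> illegal
(7,3): no bracket -> illegal
(7,5): no bracket -> illegal
(7,6): no bracket -> illegal
(7,7): flips 3 -> legal
B mobility = 10
-- W to move --
(0,4): no bracket -> illegal
(0,5): no bracket -> illegal
(0,6): no bracket -> illegal
(1,3): no bracket -> illegal
(1,6): flips 1 -> legal
(2,0): no bracket -> illegal
(2,1): flips 1 -> legal
(2,2): flips 1 -> legal
(2,5): flips 3 -> legal
(2,6): flips 1 -> legal
(3,0): flips 1 -> legal
(3,6): flips 2 -> legal
(4,0): no bracket -> illegal
(4,2): no bracket -> illegal
(4,6): flips 1 -> legal
(5,6): flips 1 -> legal
W mobility = 9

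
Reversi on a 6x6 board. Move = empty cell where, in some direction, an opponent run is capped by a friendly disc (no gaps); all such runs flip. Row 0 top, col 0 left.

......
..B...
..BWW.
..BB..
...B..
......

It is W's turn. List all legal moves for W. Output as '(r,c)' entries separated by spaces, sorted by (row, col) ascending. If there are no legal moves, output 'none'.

Answer: (0,1) (2,1) (4,1) (4,2) (5,3)

Derivation:
(0,1): flips 1 -> legal
(0,2): no bracket -> illegal
(0,3): no bracket -> illegal
(1,1): no bracket -> illegal
(1,3): no bracket -> illegal
(2,1): flips 1 -> legal
(3,1): no bracket -> illegal
(3,4): no bracket -> illegal
(4,1): flips 1 -> legal
(4,2): flips 1 -> legal
(4,4): no bracket -> illegal
(5,2): no bracket -> illegal
(5,3): flips 2 -> legal
(5,4): no bracket -> illegal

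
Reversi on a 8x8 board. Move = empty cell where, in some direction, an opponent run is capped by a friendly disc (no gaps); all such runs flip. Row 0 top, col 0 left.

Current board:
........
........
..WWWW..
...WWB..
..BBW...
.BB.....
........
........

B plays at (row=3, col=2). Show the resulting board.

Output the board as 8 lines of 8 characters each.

Answer: ........
........
..WWWW..
..BBBB..
..BBW...
.BB.....
........
........

Derivation:
Place B at (3,2); scan 8 dirs for brackets.
Dir NW: first cell '.' (not opp) -> no flip
Dir N: opp run (2,2), next='.' -> no flip
Dir NE: opp run (2,3), next='.' -> no flip
Dir W: first cell '.' (not opp) -> no flip
Dir E: opp run (3,3) (3,4) capped by B -> flip
Dir SW: first cell '.' (not opp) -> no flip
Dir S: first cell 'B' (not opp) -> no flip
Dir SE: first cell 'B' (not opp) -> no flip
All flips: (3,3) (3,4)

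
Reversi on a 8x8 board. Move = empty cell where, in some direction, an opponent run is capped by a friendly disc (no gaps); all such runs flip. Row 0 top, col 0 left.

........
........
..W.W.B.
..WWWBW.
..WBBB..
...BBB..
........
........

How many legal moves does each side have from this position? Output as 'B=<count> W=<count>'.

Answer: B=11 W=8

Derivation:
-- B to move --
(1,1): flips 2 -> legal
(1,2): no bracket -> illegal
(1,3): flips 1 -> legal
(1,4): flips 2 -> legal
(1,5): no bracket -> illegal
(2,1): flips 1 -> legal
(2,3): flips 2 -> legal
(2,5): flips 1 -> legal
(2,7): flips 1 -> legal
(3,1): flips 4 -> legal
(3,7): flips 1 -> legal
(4,1): flips 1 -> legal
(4,6): flips 1 -> legal
(4,7): no bracket -> illegal
(5,1): no bracket -> illegal
(5,2): no bracket -> illegal
B mobility = 11
-- W to move --
(1,5): no bracket -> illegal
(1,6): flips 1 -> legal
(1,7): no bracket -> illegal
(2,5): no bracket -> illegal
(2,7): no bracket -> illegal
(3,7): no bracket -> illegal
(4,6): flips 4 -> legal
(5,2): flips 1 -> legal
(5,6): flips 1 -> legal
(6,2): no bracket -> illegal
(6,3): flips 4 -> legal
(6,4): flips 3 -> legal
(6,5): flips 2 -> legal
(6,6): flips 2 -> legal
W mobility = 8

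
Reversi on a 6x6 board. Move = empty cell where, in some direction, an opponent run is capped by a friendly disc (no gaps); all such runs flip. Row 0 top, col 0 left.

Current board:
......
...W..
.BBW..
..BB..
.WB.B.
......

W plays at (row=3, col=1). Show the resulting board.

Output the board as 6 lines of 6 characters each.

Answer: ......
...W..
.BWW..
.WBB..
.WB.B.
......

Derivation:
Place W at (3,1); scan 8 dirs for brackets.
Dir NW: first cell '.' (not opp) -> no flip
Dir N: opp run (2,1), next='.' -> no flip
Dir NE: opp run (2,2) capped by W -> flip
Dir W: first cell '.' (not opp) -> no flip
Dir E: opp run (3,2) (3,3), next='.' -> no flip
Dir SW: first cell '.' (not opp) -> no flip
Dir S: first cell 'W' (not opp) -> no flip
Dir SE: opp run (4,2), next='.' -> no flip
All flips: (2,2)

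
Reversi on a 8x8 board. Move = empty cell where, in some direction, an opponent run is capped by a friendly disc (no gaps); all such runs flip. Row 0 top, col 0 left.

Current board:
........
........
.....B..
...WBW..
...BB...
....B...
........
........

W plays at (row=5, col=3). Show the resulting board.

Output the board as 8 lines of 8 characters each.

Place W at (5,3); scan 8 dirs for brackets.
Dir NW: first cell '.' (not opp) -> no flip
Dir N: opp run (4,3) capped by W -> flip
Dir NE: opp run (4,4) capped by W -> flip
Dir W: first cell '.' (not opp) -> no flip
Dir E: opp run (5,4), next='.' -> no flip
Dir SW: first cell '.' (not opp) -> no flip
Dir S: first cell '.' (not opp) -> no flip
Dir SE: first cell '.' (not opp) -> no flip
All flips: (4,3) (4,4)

Answer: ........
........
.....B..
...WBW..
...WW...
...WB...
........
........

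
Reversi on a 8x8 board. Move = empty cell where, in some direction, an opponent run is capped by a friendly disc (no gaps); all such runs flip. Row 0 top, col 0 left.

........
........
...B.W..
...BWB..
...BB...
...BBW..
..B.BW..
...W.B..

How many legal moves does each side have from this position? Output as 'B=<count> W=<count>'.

-- B to move --
(1,4): no bracket -> illegal
(1,5): flips 1 -> legal
(1,6): flips 2 -> legal
(2,4): flips 1 -> legal
(2,6): no bracket -> illegal
(3,6): no bracket -> illegal
(4,5): flips 3 -> legal
(4,6): flips 1 -> legal
(5,6): flips 1 -> legal
(6,3): no bracket -> illegal
(6,6): flips 2 -> legal
(7,2): no bracket -> illegal
(7,4): no bracket -> illegal
(7,6): flips 1 -> legal
B mobility = 8
-- W to move --
(1,2): flips 1 -> legal
(1,3): no bracket -> illegal
(1,4): no bracket -> illegal
(2,2): flips 2 -> legal
(2,4): no bracket -> illegal
(2,6): no bracket -> illegal
(3,2): flips 3 -> legal
(3,6): flips 1 -> legal
(4,2): no bracket -> illegal
(4,5): flips 1 -> legal
(4,6): no bracket -> illegal
(5,1): flips 1 -> legal
(5,2): flips 3 -> legal
(6,1): no bracket -> illegal
(6,3): flips 1 -> legal
(6,6): no bracket -> illegal
(7,1): no bracket -> illegal
(7,2): no bracket -> illegal
(7,4): flips 3 -> legal
(7,6): no bracket -> illegal
W mobility = 9

Answer: B=8 W=9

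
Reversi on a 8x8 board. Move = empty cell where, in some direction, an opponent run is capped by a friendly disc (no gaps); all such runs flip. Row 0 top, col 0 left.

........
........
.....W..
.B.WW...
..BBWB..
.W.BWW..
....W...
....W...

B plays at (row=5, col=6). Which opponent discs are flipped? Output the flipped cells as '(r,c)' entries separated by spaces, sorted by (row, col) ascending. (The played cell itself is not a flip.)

Answer: (5,4) (5,5)

Derivation:
Dir NW: first cell 'B' (not opp) -> no flip
Dir N: first cell '.' (not opp) -> no flip
Dir NE: first cell '.' (not opp) -> no flip
Dir W: opp run (5,5) (5,4) capped by B -> flip
Dir E: first cell '.' (not opp) -> no flip
Dir SW: first cell '.' (not opp) -> no flip
Dir S: first cell '.' (not opp) -> no flip
Dir SE: first cell '.' (not opp) -> no flip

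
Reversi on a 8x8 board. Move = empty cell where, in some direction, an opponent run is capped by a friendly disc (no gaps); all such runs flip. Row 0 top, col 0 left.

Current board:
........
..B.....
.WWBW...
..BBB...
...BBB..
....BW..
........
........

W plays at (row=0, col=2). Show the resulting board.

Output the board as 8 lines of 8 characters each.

Answer: ..W.....
..W.....
.WWBW...
..BBB...
...BBB..
....BW..
........
........

Derivation:
Place W at (0,2); scan 8 dirs for brackets.
Dir NW: edge -> no flip
Dir N: edge -> no flip
Dir NE: edge -> no flip
Dir W: first cell '.' (not opp) -> no flip
Dir E: first cell '.' (not opp) -> no flip
Dir SW: first cell '.' (not opp) -> no flip
Dir S: opp run (1,2) capped by W -> flip
Dir SE: first cell '.' (not opp) -> no flip
All flips: (1,2)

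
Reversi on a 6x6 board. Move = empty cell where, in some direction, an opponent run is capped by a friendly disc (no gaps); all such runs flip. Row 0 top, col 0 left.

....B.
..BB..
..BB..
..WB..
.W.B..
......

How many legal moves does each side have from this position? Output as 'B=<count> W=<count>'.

-- B to move --
(2,1): flips 1 -> legal
(3,0): no bracket -> illegal
(3,1): flips 1 -> legal
(4,0): no bracket -> illegal
(4,2): flips 1 -> legal
(5,0): flips 2 -> legal
(5,1): no bracket -> illegal
(5,2): no bracket -> illegal
B mobility = 4
-- W to move --
(0,1): no bracket -> illegal
(0,2): flips 2 -> legal
(0,3): no bracket -> illegal
(0,5): no bracket -> illegal
(1,1): no bracket -> illegal
(1,4): flips 1 -> legal
(1,5): no bracket -> illegal
(2,1): no bracket -> illegal
(2,4): no bracket -> illegal
(3,1): no bracket -> illegal
(3,4): flips 1 -> legal
(4,2): no bracket -> illegal
(4,4): no bracket -> illegal
(5,2): no bracket -> illegal
(5,3): no bracket -> illegal
(5,4): flips 1 -> legal
W mobility = 4

Answer: B=4 W=4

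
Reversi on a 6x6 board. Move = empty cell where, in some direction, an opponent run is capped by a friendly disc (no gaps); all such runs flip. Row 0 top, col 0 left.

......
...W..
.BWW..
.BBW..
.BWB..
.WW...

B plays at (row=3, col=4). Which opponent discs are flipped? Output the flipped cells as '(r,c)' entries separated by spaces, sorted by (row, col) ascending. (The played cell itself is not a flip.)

Answer: (3,3)

Derivation:
Dir NW: opp run (2,3), next='.' -> no flip
Dir N: first cell '.' (not opp) -> no flip
Dir NE: first cell '.' (not opp) -> no flip
Dir W: opp run (3,3) capped by B -> flip
Dir E: first cell '.' (not opp) -> no flip
Dir SW: first cell 'B' (not opp) -> no flip
Dir S: first cell '.' (not opp) -> no flip
Dir SE: first cell '.' (not opp) -> no flip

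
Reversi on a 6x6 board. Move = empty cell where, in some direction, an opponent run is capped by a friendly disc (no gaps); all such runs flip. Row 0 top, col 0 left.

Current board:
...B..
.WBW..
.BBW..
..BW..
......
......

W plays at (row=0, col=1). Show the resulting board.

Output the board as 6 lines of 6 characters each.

Place W at (0,1); scan 8 dirs for brackets.
Dir NW: edge -> no flip
Dir N: edge -> no flip
Dir NE: edge -> no flip
Dir W: first cell '.' (not opp) -> no flip
Dir E: first cell '.' (not opp) -> no flip
Dir SW: first cell '.' (not opp) -> no flip
Dir S: first cell 'W' (not opp) -> no flip
Dir SE: opp run (1,2) capped by W -> flip
All flips: (1,2)

Answer: .W.B..
.WWW..
.BBW..
..BW..
......
......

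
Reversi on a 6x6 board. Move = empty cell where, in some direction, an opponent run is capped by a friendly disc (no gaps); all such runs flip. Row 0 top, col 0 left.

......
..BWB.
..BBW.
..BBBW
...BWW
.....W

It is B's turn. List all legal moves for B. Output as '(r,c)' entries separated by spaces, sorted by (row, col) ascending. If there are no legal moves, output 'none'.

(0,2): no bracket -> illegal
(0,3): flips 1 -> legal
(0,4): flips 1 -> legal
(1,5): flips 1 -> legal
(2,5): flips 1 -> legal
(5,3): no bracket -> illegal
(5,4): flips 1 -> legal

Answer: (0,3) (0,4) (1,5) (2,5) (5,4)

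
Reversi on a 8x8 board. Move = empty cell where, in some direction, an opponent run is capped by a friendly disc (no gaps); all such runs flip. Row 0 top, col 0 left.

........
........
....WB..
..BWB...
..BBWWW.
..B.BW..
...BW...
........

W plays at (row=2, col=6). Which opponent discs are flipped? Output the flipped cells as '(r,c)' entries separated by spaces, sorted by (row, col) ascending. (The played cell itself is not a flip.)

Dir NW: first cell '.' (not opp) -> no flip
Dir N: first cell '.' (not opp) -> no flip
Dir NE: first cell '.' (not opp) -> no flip
Dir W: opp run (2,5) capped by W -> flip
Dir E: first cell '.' (not opp) -> no flip
Dir SW: first cell '.' (not opp) -> no flip
Dir S: first cell '.' (not opp) -> no flip
Dir SE: first cell '.' (not opp) -> no flip

Answer: (2,5)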